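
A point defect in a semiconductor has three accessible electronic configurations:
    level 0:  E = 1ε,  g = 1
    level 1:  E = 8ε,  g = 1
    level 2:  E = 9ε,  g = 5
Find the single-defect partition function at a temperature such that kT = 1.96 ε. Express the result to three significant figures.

Z = 0.668

Eᵢ/kT = 0.51020, 4.0816, 4.5918.
Z = Σ gᵢe^(−Eᵢ/kT) = 1·e^(−0.51020) + 1·e^(−4.0816) + 5·e^(−4.5918) = 0.60038 + 0.016880 + 0.050673 = 0.66793.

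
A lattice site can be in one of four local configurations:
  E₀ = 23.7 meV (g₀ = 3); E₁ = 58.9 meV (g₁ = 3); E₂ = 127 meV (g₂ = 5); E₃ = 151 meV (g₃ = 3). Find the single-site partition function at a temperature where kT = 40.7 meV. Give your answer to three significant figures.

Eᵢ/kT = 0.58231, 1.4472, 3.1204, 3.7101.
Z = Σ gᵢe^(−Eᵢ/kT) = 3·e^(−0.58231) + 3·e^(−1.4472) + 5·e^(−3.1204) + 3·e^(−3.7101) = 1.6758 + 0.70568 + 0.22070 + 0.073425 = 2.6756.

Z = 2.68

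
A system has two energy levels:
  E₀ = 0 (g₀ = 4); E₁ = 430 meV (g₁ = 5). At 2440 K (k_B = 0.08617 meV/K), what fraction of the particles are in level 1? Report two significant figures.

k_BT = 0.08617 × 2440 K = 210.3 meV.
Eᵢ/kT = 0, 2.045.
Z = Σ gᵢe^(−Eᵢ/kT) = 4·e^(−0) + 5·e^(−2.045) = 4.000 + 0.6469 = 4.647.
P₁ = g₁ e^(−E₁/kT) / Z = 0.6469/4.647 = 0.14.

0.14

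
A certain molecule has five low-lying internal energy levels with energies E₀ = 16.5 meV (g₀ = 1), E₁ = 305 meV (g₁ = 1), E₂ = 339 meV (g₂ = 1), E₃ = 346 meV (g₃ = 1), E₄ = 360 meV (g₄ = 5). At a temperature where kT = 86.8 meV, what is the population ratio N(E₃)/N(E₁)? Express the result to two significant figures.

0.62

n₃/n₁ = (g₃/g₁) exp[−(E₃−E₁)/kT] = (1/1) × exp(−(41 meV)/(86.8 meV)) = (1/1) × exp(-0.4724) = 0.62.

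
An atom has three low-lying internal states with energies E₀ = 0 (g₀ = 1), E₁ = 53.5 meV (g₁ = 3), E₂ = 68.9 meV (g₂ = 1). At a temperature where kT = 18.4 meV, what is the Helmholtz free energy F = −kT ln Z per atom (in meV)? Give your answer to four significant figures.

Eᵢ/kT = 0, 2.90761, 3.74457.
Z = Σ gᵢe^(−Eᵢ/kT) = 1·e^(−0) + 3·e^(−2.90761) + 1·e^(−3.74457) = 1.00000 + 0.163818 + 0.0236458 = 1.18746.
F = −kT ln Z = −18.4 × ln(1.18746) = −18.4 × 0.171817 = -3.161 meV.

-3.161 meV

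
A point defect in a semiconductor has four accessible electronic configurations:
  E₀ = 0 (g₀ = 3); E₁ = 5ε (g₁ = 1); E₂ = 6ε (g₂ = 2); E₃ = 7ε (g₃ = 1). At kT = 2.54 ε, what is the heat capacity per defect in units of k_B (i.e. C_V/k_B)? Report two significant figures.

0.54

Eᵢ/kT = 0, 1.969, 2.362, 2.756.
Z = Σ gᵢe^(−Eᵢ/kT) = 3·e^(−0) + 1·e^(−1.969) + 2·e^(−2.362) + 1·e^(−2.756) = 3.000 + 0.1396 + 0.1885 + 0.06355 = 3.392.
⟨E⟩ = 0.6704 ε, ⟨E²⟩ = 3.948 ε².
C_V/k_B = (⟨E²⟩ − ⟨E⟩²)/(kT)² = (3.948 − 0.4494)/6.452 = 0.54.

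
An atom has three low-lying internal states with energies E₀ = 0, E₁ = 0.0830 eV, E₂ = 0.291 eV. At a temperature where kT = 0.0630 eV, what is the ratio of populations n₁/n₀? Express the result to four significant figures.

0.2678

n₁/n₀ = exp[−(E₁−E₀)/kT] = exp(−(0.0830 eV)/(0.0630 eV)) = exp(-1.31746) = 0.2678.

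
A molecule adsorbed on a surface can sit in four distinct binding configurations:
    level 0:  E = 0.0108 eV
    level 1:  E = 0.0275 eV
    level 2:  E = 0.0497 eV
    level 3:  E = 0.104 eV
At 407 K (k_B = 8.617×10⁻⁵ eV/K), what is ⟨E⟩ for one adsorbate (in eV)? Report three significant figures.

0.0255 eV

k_BT = 8.617×10⁻⁵ × 407 K = 0.035071 eV.
Eᵢ/kT = 0.30795, 0.78412, 1.4171, 2.9654.
Z = Σ e^(−Eᵢ/kT) = e^(−0.30795) + e^(−0.78412) + e^(−1.4171) + e^(−2.9654) = 0.73495 + 0.45652 + 0.24242 + 0.051540 = 1.4854.
⟨E⟩ = Σ Eᵢ e^(−Eᵢ/kT) / Z = (0.0108·0.73495 + 0.0275·0.45652 + 0.0497·0.24242 + 0.104·0.051540) / 1.4854 = 0.0255 eV.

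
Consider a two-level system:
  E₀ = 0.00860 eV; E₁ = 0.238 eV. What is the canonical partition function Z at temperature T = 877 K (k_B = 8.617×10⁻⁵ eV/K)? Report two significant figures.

Z = 0.94

k_BT = 8.617×10⁻⁵ × 877 K = 0.07557 eV.
Eᵢ/kT = 0.1138, 3.149.
Z = Σ e^(−Eᵢ/kT) = e^(−0.1138) + e^(−3.149) = 0.8924 + 0.04290 = 0.9353.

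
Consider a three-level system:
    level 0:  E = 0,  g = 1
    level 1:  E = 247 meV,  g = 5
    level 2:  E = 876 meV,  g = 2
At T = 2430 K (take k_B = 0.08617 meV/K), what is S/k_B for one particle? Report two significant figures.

k_BT = 0.08617 × 2430 K = 209.4 meV.
Eᵢ/kT = 0, 1.180, 4.183.
Z = Σ gᵢe^(−Eᵢ/kT) = 1·e^(−0) + 5·e^(−1.180) + 2·e^(−4.183) = 1.000 + 1.536 + 0.03051 = 2.567.
⟨E⟩ = Σ EᵢPᵢ = 158.2 meV.
S/k_B = ln Z + ⟨E⟩/kT = ln(2.567) + 158.2/209.4 = 0.9427 + 0.7555 = 1.7.

1.7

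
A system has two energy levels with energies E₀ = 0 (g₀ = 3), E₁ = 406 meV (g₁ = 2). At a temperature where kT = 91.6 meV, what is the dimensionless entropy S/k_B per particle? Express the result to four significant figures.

1.141

Eᵢ/kT = 0, 4.43231.
Z = Σ gᵢe^(−Eᵢ/kT) = 3·e^(−0) + 2·e^(−4.43231) = 3.00000 + 0.0237740 = 3.02377.
⟨E⟩ = Σ EᵢPᵢ = 3.19212 meV.
S/k_B = ln Z + ⟨E⟩/kT = ln(3.02377) + 3.19212/91.6 = 1.10650 + 0.0348485 = 1.141.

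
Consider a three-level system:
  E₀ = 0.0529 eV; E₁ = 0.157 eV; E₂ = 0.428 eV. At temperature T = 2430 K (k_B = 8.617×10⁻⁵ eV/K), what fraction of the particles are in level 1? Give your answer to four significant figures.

0.3427

k_BT = 8.617×10⁻⁵ × 2430 K = 0.209393 eV.
Eᵢ/kT = 0.252635, 0.749786, 2.04400.
Z = Σ e^(−Eᵢ/kT) = e^(−0.252635) + e^(−0.749786) + e^(−2.04400) = 0.776751 + 0.472468 + 0.129510 = 1.37873.
P₁ = e^(−E₁/kT) / Z = 0.472468/1.37873 = 0.3427.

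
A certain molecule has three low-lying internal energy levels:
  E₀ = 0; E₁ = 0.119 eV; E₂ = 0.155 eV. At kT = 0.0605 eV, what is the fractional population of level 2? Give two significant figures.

0.063

Eᵢ/kT = 0, 1.967, 2.562.
Z = Σ e^(−Eᵢ/kT) = e^(−0) + e^(−1.967) + e^(−2.562) = 1.000 + 0.1399 + 0.07715 = 1.217.
P₂ = e^(−E₂/kT) / Z = 0.07715/1.217 = 0.063.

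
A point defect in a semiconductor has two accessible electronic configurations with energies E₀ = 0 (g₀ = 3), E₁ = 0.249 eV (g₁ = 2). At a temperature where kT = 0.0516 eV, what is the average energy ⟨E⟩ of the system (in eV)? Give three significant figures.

Eᵢ/kT = 0, 4.8256.
Z = Σ gᵢe^(−Eᵢ/kT) = 3·e^(−0) + 2·e^(−4.8256) = 3.0000 + 0.016043 = 3.0160.
⟨E⟩ = Σ Eᵢ gᵢe^(−Eᵢ/kT) / Z = (0·3.0000 + 0.249·0.016043) / 3.0160 = 0.00132 eV.

0.00132 eV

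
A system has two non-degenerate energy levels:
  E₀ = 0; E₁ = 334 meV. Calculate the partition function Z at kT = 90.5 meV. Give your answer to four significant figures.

Z = 1.025

Eᵢ/kT = 0, 3.69061.
Z = Σ e^(−Eᵢ/kT) = e^(−0) + e^(−3.69061) = 1.00000 + 0.0249568 = 1.02496.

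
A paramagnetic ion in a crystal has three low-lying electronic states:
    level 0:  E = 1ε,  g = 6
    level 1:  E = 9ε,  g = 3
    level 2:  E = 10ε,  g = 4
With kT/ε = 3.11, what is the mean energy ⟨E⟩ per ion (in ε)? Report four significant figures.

Eᵢ/kT = 0.321543, 2.89389, 3.21543.
Z = Σ gᵢe^(−Eᵢ/kT) = 6·e^(−0.321543) + 3·e^(−2.89389) + 4·e^(−3.21543) = 4.35018 + 0.166081 + 0.160552 = 4.67681.
⟨E⟩ = Σ Eᵢ gᵢe^(−Eᵢ/kT) / Z = (1·4.35018 + 9·0.166081 + 10·0.160552) / 4.67681 = 1.593 ε.

1.593 ε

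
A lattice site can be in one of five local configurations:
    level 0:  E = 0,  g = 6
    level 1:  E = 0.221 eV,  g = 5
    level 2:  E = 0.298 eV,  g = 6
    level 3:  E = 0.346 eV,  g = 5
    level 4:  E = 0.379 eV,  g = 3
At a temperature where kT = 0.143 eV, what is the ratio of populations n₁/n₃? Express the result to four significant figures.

n₁/n₃ = (g₁/g₃) exp[−(E₁−E₃)/kT] = (5/5) × exp(−(-0.125 eV)/(0.143 eV)) = (5/5) × exp(0.874126) = 2.397.

2.397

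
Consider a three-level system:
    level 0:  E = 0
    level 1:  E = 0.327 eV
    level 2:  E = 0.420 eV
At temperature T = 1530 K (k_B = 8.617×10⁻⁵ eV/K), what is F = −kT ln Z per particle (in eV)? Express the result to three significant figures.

k_BT = 8.617×10⁻⁵ × 1530 K = 0.13184 eV.
Eᵢ/kT = 0, 2.4803, 3.1857.
Z = Σ e^(−Eᵢ/kT) = e^(−0) + e^(−2.4803) + e^(−3.1857) = 1.0000 + 0.083718 + 0.041349 = 1.1251.
F = −kT ln Z = −0.13184 × ln(1.1251) = −0.13184 × 0.11787 = -0.0155 eV.

-0.0155 eV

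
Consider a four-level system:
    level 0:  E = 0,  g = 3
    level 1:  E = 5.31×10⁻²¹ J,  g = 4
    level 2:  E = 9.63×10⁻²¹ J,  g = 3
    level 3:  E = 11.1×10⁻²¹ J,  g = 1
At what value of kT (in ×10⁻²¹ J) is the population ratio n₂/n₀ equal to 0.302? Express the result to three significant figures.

8.04 ×10⁻²¹ J

n₂/n₀ = (g₂/g₀) exp[−(E₂−E₀)/kT] = 0.302.
⇒ (E₂−E₀)/kT = ln((3/3)/0.302) = ln(3.3113) = 1.1973.
kT = 9.63 ×10⁻²¹ J / 1.1973 = 8.04 ×10⁻²¹ J.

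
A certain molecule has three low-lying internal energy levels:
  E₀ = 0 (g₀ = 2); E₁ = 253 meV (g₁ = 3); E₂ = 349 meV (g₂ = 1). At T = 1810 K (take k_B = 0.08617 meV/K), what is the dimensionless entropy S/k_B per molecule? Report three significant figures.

k_BT = 0.08617 × 1810 K = 155.97 meV.
Eᵢ/kT = 0, 1.6221, 2.2376.
Z = Σ gᵢe^(−Eᵢ/kT) = 2·e^(−0) + 3·e^(−1.6221) + 1·e^(−2.2376) = 2.0000 + 0.59245 + 0.10671 = 2.6992.
⟨E⟩ = Σ EᵢPᵢ = 69.329 meV.
S/k_B = ln Z + ⟨E⟩/kT = ln(2.6992) + 69.329/155.97 = 0.99296 + 0.44450 = 1.44.

1.44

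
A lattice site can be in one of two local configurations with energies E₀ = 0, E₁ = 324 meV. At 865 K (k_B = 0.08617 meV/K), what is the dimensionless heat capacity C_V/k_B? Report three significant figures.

0.238

k_BT = 0.08617 × 865 K = 74.537 meV.
Eᵢ/kT = 0, 4.3468.
Z = Σ e^(−Eᵢ/kT) = e^(−0) + e^(−4.3468) = 1.0000 + 0.012948 = 1.0129.
⟨E⟩ = 4.1417 meV, ⟨E²⟩ = 1341.9 meV².
C_V/k_B = (⟨E²⟩ − ⟨E⟩²)/(kT)² = (1341.9 − 17.154)/5555.8 = 0.238.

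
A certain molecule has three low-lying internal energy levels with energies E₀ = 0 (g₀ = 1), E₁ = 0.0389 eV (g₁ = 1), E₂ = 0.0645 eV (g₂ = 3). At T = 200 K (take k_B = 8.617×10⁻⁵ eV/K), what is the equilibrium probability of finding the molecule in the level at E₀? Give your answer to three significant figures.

0.851

k_BT = 8.617×10⁻⁵ × 200 K = 0.017234 eV.
Eᵢ/kT = 0, 2.2572, 3.7426.
Z = Σ gᵢe^(−Eᵢ/kT) = 1·e^(−0) + 1·e^(−2.2572) + 3·e^(−3.7426) = 1.0000 + 0.10464 + 0.071077 = 1.1757.
P₀ = g₀ e^(−E₀/kT) / Z = 1.0000/1.1757 = 0.851.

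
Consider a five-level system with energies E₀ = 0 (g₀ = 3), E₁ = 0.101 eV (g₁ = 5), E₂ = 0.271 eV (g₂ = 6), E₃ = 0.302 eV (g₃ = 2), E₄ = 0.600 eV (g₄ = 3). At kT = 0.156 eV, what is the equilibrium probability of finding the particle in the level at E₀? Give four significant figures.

Eᵢ/kT = 0, 0.647436, 1.73718, 1.93590, 3.84615.
Z = Σ gᵢe^(−Eᵢ/kT) = 3·e^(−0) + 5·e^(−0.647436) + 6·e^(−1.73718) + 2·e^(−1.93590) + 3·e^(−3.84615) = 3.00000 + 2.61693 + 1.05610 + 0.288589 + 0.0640855 = 7.02570.
P₀ = g₀ e^(−E₀/kT) / Z = 3.00000/7.02570 = 0.4270.

0.4270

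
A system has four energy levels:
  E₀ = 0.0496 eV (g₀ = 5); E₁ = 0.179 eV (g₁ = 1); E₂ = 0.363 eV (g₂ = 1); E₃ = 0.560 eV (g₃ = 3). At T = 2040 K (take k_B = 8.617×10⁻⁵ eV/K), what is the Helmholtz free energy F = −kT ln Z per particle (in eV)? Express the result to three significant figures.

-0.260 eV

k_BT = 8.617×10⁻⁵ × 2040 K = 0.17579 eV.
Eᵢ/kT = 0.28215, 1.0183, 2.0650, 3.1856.
Z = Σ gᵢe^(−Eᵢ/kT) = 5·e^(−0.28215) + 1·e^(−1.0183) + 1·e^(−2.0650) + 3·e^(−3.1856) = 3.7708 + 0.36121 + 0.12682 + 0.12406 = 4.3829.
F = −kT ln Z = −0.17579 × ln(4.3829) = −0.17579 × 1.4777 = -0.260 eV.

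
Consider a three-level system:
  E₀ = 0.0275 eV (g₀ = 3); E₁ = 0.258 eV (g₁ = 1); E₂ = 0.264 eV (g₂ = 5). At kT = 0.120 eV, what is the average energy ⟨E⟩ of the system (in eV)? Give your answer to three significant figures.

Eᵢ/kT = 0.22917, 2.1500, 2.2000.
Z = Σ gᵢe^(−Eᵢ/kT) = 3·e^(−0.22917) + 1·e^(−2.1500) + 5·e^(−2.2000) = 2.3856 + 0.11648 + 0.55402 = 3.0561.
⟨E⟩ = Σ Eᵢ gᵢe^(−Eᵢ/kT) / Z = (0.0275·2.3856 + 0.258·0.11648 + 0.264·0.55402) / 3.0561 = 0.0792 eV.

0.0792 eV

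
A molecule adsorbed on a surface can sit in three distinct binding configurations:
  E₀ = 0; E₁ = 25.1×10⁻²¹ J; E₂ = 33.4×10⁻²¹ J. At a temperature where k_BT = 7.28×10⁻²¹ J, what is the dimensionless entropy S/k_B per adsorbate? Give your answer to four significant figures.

Eᵢ/kT = 0, 3.44780, 4.58791.
Z = Σ e^(−Eᵢ/kT) = e^(−0) + e^(−3.44780) + e^(−4.58791) = 1.00000 + 0.0318156 + 0.0101741 = 1.04199.
⟨E⟩ = Σ EᵢPᵢ = 1.09251 ×10⁻²¹ J.
S/k_B = ln Z + ⟨E⟩/kT = ln(1.04199) + 1.09251/7.28 = 0.0411323 + 0.150070 = 0.1912.

0.1912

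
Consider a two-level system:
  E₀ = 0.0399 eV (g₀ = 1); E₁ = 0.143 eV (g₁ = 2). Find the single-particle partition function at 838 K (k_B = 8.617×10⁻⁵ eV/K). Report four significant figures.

k_BT = 8.617×10⁻⁵ × 838 K = 0.0722105 eV.
Eᵢ/kT = 0.552551, 1.98032.
Z = Σ gᵢe^(−Eᵢ/kT) = 1·e^(−0.552551) + 2·e^(−1.98032) = 0.575480 + 0.276050 = 0.851530.

Z = 0.8515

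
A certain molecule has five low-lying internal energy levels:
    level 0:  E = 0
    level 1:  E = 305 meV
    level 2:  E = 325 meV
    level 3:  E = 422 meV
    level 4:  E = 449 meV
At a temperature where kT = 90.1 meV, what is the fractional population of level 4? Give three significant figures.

Eᵢ/kT = 0, 3.3851, 3.6071, 4.6837, 4.9834.
Z = Σ e^(−Eᵢ/kT) = e^(−0) + e^(−3.3851) + e^(−3.6071) + e^(−4.6837) + e^(−4.9834) = 1.0000 + 0.033874 + 0.027130 + 0.0092447 + 0.0068507 = 1.0771.
P₄ = e^(−E₄/kT) / Z = 0.0068507/1.0771 = 0.00636.

0.00636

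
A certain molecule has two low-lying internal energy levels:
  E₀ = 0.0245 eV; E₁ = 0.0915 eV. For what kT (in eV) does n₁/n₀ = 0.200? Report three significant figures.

n₁/n₀ = exp[−(E₁−E₀)/kT] = 0.200.
⇒ (E₁−E₀)/kT = ln(1/0.200) = ln(5.0000) = 1.6094.
kT = 0.0670 eV / 1.6094 = 0.0416 eV.

0.0416 eV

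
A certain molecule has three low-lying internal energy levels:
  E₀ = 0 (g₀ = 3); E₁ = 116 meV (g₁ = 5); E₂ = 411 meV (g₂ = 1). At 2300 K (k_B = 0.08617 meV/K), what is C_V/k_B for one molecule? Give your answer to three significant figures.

k_BT = 0.08617 × 2300 K = 198.19 meV.
Eᵢ/kT = 0, 0.58530, 2.0738.
Z = Σ gᵢe^(−Eᵢ/kT) = 3·e^(−0) + 5·e^(−0.58530) + 1·e^(−2.0738) = 3.0000 + 2.7847 + 0.12571 = 5.9104.
⟨E⟩ = 63.395 meV, ⟨E²⟩ = 9932.7 meV².
C_V/k_B = (⟨E²⟩ − ⟨E⟩²)/(kT)² = (9932.7 − 4018.9)/39279 = 0.151.

0.151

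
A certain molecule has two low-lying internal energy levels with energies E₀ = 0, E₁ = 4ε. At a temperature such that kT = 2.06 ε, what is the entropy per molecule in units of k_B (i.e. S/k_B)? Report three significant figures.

0.378

Eᵢ/kT = 0, 1.9417.
Z = Σ e^(−Eᵢ/kT) = e^(−0) + e^(−1.9417) = 1.0000 + 0.14346 = 1.1435.
⟨E⟩ = Σ EᵢPᵢ = 0.50183 ε.
S/k_B = ln Z + ⟨E⟩/kT = ln(1.1435) + 0.50183/2.06 = 0.13409 + 0.24361 = 0.378.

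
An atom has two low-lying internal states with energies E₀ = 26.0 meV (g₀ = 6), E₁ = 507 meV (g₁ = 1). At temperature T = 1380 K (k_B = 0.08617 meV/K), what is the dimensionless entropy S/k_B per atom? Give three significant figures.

1.81

k_BT = 0.08617 × 1380 K = 118.91 meV.
Eᵢ/kT = 0.21865, 4.2637.
Z = Σ gᵢe^(−Eᵢ/kT) = 6·e^(−0.21865) + 1·e^(−4.2637) = 4.8216 + 0.014070 = 4.8357.
⟨E⟩ = Σ EᵢPᵢ = 27.399 meV.
S/k_B = ln Z + ⟨E⟩/kT = ln(4.8357) + 27.399/118.91 = 1.5760 + 0.23042 = 1.81.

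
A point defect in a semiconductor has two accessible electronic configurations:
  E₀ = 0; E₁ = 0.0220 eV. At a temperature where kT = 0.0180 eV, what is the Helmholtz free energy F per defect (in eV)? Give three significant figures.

-0.00465 eV

Eᵢ/kT = 0, 1.2222.
Z = Σ e^(−Eᵢ/kT) = e^(−0) + e^(−1.2222) = 1.0000 + 0.29458 = 1.2946.
F = −kT ln Z = −0.0180 × ln(1.2946) = −0.0180 × 0.25820 = -0.00465 eV.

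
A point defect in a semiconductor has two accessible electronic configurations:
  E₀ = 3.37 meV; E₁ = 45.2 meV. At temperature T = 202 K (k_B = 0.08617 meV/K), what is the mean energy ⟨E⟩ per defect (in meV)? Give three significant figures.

6.84 meV

k_BT = 0.08617 × 202 K = 17.406 meV.
Eᵢ/kT = 0.19361, 2.5968.
Z = Σ e^(−Eᵢ/kT) = e^(−0.19361) + e^(−2.5968) = 0.82398 + 0.074512 = 0.89849.
⟨E⟩ = Σ Eᵢ e^(−Eᵢ/kT) / Z = (3.37·0.82398 + 45.2·0.074512) / 0.89849 = 6.84 meV.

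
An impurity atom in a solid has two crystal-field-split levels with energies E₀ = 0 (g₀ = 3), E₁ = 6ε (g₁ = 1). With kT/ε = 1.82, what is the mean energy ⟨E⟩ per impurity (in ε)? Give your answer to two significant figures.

0.073 ε

Eᵢ/kT = 0, 3.297.
Z = Σ gᵢe^(−Eᵢ/kT) = 3·e^(−0) + 1·e^(−3.297) = 3.000 + 0.03699 = 3.037.
⟨E⟩ = Σ Eᵢ gᵢe^(−Eᵢ/kT) / Z = (0·3.000 + 6·0.03699) / 3.037 = 0.073 ε.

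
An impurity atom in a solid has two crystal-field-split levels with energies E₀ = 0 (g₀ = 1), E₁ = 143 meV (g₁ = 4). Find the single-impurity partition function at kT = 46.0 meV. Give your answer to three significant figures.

Eᵢ/kT = 0, 3.1087.
Z = Σ gᵢe^(−Eᵢ/kT) = 1·e^(−0) + 4·e^(−3.1087) = 1.0000 + 0.17864 = 1.1786.

Z = 1.18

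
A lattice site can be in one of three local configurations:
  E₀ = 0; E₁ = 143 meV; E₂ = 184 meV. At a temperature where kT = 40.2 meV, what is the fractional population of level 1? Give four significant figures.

0.02745

Eᵢ/kT = 0, 3.55721, 4.57711.
Z = Σ e^(−Eᵢ/kT) = e^(−0) + e^(−3.55721) + e^(−4.57711) = 1.00000 + 0.0285183 + 0.0102846 = 1.03880.
P₁ = e^(−E₁/kT) / Z = 0.0285183/1.03880 = 0.02745.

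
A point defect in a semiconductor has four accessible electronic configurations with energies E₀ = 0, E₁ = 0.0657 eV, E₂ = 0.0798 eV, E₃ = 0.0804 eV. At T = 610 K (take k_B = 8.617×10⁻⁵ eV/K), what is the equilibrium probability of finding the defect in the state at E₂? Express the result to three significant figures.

k_BT = 8.617×10⁻⁵ × 610 K = 0.052564 eV.
Eᵢ/kT = 0, 1.2499, 1.5181, 1.5296.
Z = Σ e^(−Eᵢ/kT) = e^(−0) + e^(−1.2499) + e^(−1.5181) + e^(−1.5296) = 1.0000 + 0.28653 + 0.21913 + 0.21662 = 1.7223.
P₂ = e^(−E₂/kT) / Z = 0.21913/1.7223 = 0.127.

0.127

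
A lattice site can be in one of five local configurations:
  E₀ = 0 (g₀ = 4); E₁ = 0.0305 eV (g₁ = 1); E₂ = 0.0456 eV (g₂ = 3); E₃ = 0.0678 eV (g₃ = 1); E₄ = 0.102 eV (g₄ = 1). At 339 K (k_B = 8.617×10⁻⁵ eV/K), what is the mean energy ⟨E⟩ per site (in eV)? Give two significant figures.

0.0096 eV

k_BT = 8.617×10⁻⁵ × 339 K = 0.02921 eV.
Eᵢ/kT = 0, 1.044, 1.561, 2.321, 3.492.
Z = Σ gᵢe^(−Eᵢ/kT) = 4·e^(−0) + 1·e^(−1.044) + 3·e^(−1.561) + 1·e^(−2.321) + 1·e^(−3.492) = 4.000 + 0.3520 + 0.6298 + 0.09818 + 0.03044 = 5.110.
⟨E⟩ = Σ Eᵢ gᵢe^(−Eᵢ/kT) / Z = (0·4.000 + 0.0305·0.3520 + 0.0456·0.6298 + 0.0678·0.09818 + 0.102·0.03044) / 5.110 = 0.0096 eV.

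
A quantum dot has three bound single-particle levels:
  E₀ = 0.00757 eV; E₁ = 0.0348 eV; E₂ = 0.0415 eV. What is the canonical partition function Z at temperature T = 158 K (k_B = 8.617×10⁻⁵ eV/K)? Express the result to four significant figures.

k_BT = 8.617×10⁻⁵ × 158 K = 0.0136149 eV.
Eᵢ/kT = 0.556008, 2.55602, 3.04813.
Z = Σ e^(−Eᵢ/kT) = e^(−0.556008) + e^(−2.55602) + e^(−3.04813) = 0.573494 + 0.0776130 + 0.0474476 = 0.698555.

Z = 0.6986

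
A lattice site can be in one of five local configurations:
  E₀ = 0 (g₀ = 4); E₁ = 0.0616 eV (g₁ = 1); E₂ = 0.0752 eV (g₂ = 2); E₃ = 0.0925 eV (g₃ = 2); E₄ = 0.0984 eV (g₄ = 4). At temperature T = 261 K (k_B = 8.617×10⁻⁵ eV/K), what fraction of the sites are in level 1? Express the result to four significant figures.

k_BT = 8.617×10⁻⁵ × 261 K = 0.0224904 eV.
Eᵢ/kT = 0, 2.73895, 3.34365, 4.11287, 4.37520.
Z = Σ gᵢe^(−Eᵢ/kT) = 4·e^(−0) + 1·e^(−2.73895) + 2·e^(−3.34365) + 2·e^(−4.11287) + 4·e^(−4.37520) = 4.00000 + 0.0646382 + 0.0706157 + 0.0327215 + 0.0503425 = 4.21832.
P₁ = g₁ e^(−E₁/kT) / Z = 0.0646382/4.21832 = 0.01532.

0.01532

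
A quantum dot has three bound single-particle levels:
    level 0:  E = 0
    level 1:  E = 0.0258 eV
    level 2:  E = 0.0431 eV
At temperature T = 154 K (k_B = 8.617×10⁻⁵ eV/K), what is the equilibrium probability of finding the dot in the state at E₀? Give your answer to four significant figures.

k_BT = 8.617×10⁻⁵ × 154 K = 0.0132702 eV.
Eᵢ/kT = 0, 1.94421, 3.24788.
Z = Σ e^(−Eᵢ/kT) = e^(−0) + e^(−1.94421) + e^(−3.24788) = 1.00000 + 0.143100 + 0.0388565 = 1.18196.
P₀ = e^(−E₀/kT) / Z = 1.00000/1.18196 = 0.8461.

0.8461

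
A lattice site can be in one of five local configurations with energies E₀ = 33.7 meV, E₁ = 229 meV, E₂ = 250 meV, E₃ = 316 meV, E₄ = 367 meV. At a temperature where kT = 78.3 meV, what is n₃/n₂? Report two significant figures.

0.43

n₃/n₂ = exp[−(E₃−E₂)/kT] = exp(−(66 meV)/(78.3 meV)) = exp(-0.8429) = 0.43.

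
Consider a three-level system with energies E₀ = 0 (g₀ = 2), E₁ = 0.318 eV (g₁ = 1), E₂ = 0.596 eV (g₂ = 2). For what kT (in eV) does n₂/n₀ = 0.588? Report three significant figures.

1.12 eV

n₂/n₀ = (g₂/g₀) exp[−(E₂−E₀)/kT] = 0.588.
⇒ (E₂−E₀)/kT = ln((2/2)/0.588) = ln(1.7007) = 0.53104.
kT = 0.596 eV / 0.53104 = 1.12 eV.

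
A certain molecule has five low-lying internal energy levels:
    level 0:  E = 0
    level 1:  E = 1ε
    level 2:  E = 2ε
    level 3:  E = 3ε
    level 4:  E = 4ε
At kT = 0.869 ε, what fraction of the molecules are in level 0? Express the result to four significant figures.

0.6858

Eᵢ/kT = 0, 1.15075, 2.30150, 3.45224, 4.60299.
Z = Σ e^(−Eᵢ/kT) = e^(−0) + e^(−1.15075) + e^(−2.30150) + e^(−3.45224) + e^(−4.60299) = 1.00000 + 0.316399 + 0.100109 + 0.0316746 + 0.0100218 = 1.45820.
P₀ = e^(−E₀/kT) / Z = 1.00000/1.45820 = 0.6858.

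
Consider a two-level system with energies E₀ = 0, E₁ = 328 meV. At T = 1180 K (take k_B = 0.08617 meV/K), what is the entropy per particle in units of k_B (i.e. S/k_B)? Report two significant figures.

k_BT = 0.08617 × 1180 K = 101.7 meV.
Eᵢ/kT = 0, 3.225.
Z = Σ e^(−Eᵢ/kT) = e^(−0) + e^(−3.225) = 1.000 + 0.03976 = 1.040.
⟨E⟩ = Σ EᵢPᵢ = 12.54 meV.
S/k_B = ln Z + ⟨E⟩/kT = ln(1.040) + 12.54/101.7 = 0.03922 + 0.1233 = 0.16.

0.16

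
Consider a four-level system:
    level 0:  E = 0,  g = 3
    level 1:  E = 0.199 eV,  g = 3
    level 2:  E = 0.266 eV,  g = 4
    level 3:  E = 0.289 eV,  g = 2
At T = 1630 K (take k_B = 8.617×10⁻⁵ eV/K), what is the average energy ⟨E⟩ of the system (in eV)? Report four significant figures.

0.08260 eV

k_BT = 8.617×10⁻⁵ × 1630 K = 0.140457 eV.
Eᵢ/kT = 0, 1.41680, 1.89382, 2.05757.
Z = Σ gᵢe^(−Eᵢ/kT) = 3·e^(−0) + 3·e^(−1.41680) + 4·e^(−1.89382) + 2·e^(−2.05757) = 3.00000 + 0.727466 + 0.601983 + 0.255528 = 4.58498.
⟨E⟩ = Σ Eᵢ gᵢe^(−Eᵢ/kT) / Z = (0·3.00000 + 0.199·0.727466 + 0.266·0.601983 + 0.289·0.255528) / 4.58498 = 0.08260 eV.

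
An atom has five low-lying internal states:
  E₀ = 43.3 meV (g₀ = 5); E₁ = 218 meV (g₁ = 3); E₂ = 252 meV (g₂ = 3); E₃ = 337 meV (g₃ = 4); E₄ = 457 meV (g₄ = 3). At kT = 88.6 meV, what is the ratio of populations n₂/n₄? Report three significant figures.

10.1

n₂/n₄ = (g₂/g₄) exp[−(E₂−E₄)/kT] = (3/3) × exp(−(-205 meV)/(88.6 meV)) = (3/3) × exp(2.3138) = 10.1.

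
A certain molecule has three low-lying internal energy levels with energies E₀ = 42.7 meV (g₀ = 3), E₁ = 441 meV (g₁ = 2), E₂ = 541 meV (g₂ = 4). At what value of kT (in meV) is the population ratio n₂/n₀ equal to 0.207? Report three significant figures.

268 meV

n₂/n₀ = (g₂/g₀) exp[−(E₂−E₀)/kT] = 0.207.
⇒ (E₂−E₀)/kT = ln((4/3)/0.207) = ln(6.4412) = 1.8627.
kT = 498.3 meV / 1.8627 = 268 meV.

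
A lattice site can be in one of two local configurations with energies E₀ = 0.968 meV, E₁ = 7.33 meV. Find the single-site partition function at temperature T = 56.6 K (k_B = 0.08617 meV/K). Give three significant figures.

k_BT = 0.08617 × 56.6 K = 4.8772 meV.
Eᵢ/kT = 0.19847, 1.5029.
Z = Σ e^(−Eᵢ/kT) = e^(−0.19847) + e^(−1.5029) = 0.81998 + 0.22248 = 1.0425.

Z = 1.04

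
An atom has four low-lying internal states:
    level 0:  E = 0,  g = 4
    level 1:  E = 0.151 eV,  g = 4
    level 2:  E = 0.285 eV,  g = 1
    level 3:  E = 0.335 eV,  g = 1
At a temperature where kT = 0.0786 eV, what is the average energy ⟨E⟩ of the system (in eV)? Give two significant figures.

Eᵢ/kT = 0, 1.921, 3.626, 4.262.
Z = Σ gᵢe^(−Eᵢ/kT) = 4·e^(−0) + 4·e^(−1.921) + 1·e^(−3.626) + 1·e^(−4.262) = 4.000 + 0.5858 + 0.02662 + 0.01409 = 4.627.
⟨E⟩ = Σ Eᵢ gᵢe^(−Eᵢ/kT) / Z = (0·4.000 + 0.151·0.5858 + 0.285·0.02662 + 0.335·0.01409) / 4.627 = 0.022 eV.

0.022 eV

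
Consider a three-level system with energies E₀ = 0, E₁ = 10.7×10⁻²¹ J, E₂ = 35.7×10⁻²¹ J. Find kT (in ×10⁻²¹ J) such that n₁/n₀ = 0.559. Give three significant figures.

18.4 ×10⁻²¹ J

n₁/n₀ = exp[−(E₁−E₀)/kT] = 0.559.
⇒ (E₁−E₀)/kT = ln(1/0.559) = ln(1.7889) = 0.58160.
kT = 10.7 ×10⁻²¹ J / 0.58160 = 18.4 ×10⁻²¹ J.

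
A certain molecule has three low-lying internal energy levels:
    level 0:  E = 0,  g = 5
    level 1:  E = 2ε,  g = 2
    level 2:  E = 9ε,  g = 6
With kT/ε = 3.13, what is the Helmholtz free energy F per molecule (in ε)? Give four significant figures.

-5.807 ε

Eᵢ/kT = 0, 0.638978, 2.87540.
Z = Σ gᵢe^(−Eᵢ/kT) = 5·e^(−0) + 2·e^(−0.638978) + 6·e^(−2.87540) = 5.00000 + 1.05566 + 0.338361 = 6.39402.
F = −kT ln Z = −3.13 × ln(6.39402) = −3.13 × 1.85536 = -5.807 ε.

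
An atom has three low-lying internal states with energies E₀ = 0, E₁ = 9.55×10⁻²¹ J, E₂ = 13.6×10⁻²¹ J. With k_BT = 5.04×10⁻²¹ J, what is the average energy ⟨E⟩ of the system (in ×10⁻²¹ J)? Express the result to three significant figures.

Eᵢ/kT = 0, 1.8948, 2.6984.
Z = Σ e^(−Eᵢ/kT) = e^(−0) + e^(−1.8948) + e^(−2.6984) = 1.0000 + 0.15035 + 0.067313 = 1.2177.
⟨E⟩ = Σ Eᵢ e^(−Eᵢ/kT) / Z = (0·1.0000 + 9.55·0.15035 + 13.6·0.067313) / 1.2177 = 1.93 ×10⁻²¹ J.

1.93 ×10⁻²¹ J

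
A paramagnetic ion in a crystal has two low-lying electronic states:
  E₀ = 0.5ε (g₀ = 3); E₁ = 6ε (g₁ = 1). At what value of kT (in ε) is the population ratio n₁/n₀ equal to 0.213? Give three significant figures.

12.3 ε

n₁/n₀ = (g₁/g₀) exp[−(E₁−E₀)/kT] = 0.213.
⇒ (E₁−E₀)/kT = ln((1/3)/0.213) = ln(1.5649) = 0.44782.
kT = 5.5ε / 0.44782 = 12.3 ε.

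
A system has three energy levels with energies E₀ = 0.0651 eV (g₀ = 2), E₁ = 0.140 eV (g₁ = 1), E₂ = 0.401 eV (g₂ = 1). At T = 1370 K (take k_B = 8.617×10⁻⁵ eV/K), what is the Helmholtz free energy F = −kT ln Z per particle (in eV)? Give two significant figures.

k_BT = 8.617×10⁻⁵ × 1370 K = 0.1181 eV.
Eᵢ/kT = 0.5512, 1.185, 3.395.
Z = Σ gᵢe^(−Eᵢ/kT) = 2·e^(−0.5512) + 1·e^(−1.185) + 1·e^(−3.395) = 1.153 + 0.3057 + 0.03354 = 1.492.
F = −kT ln Z = −0.1181 × ln(1.492) = −0.1181 × 0.4001 = -0.047 eV.

-0.047 eV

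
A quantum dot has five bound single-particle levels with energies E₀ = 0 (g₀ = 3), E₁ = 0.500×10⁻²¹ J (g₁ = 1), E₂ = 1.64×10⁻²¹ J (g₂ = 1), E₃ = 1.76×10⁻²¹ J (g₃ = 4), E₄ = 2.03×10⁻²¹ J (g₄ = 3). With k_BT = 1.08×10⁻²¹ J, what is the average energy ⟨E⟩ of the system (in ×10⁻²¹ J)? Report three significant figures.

Eᵢ/kT = 0, 0.46296, 1.5185, 1.6296, 1.8796.
Z = Σ gᵢe^(−Eᵢ/kT) = 3·e^(−0) + 1·e^(−0.46296) + 1·e^(−1.5185) + 4·e^(−1.6296) + 3·e^(−1.8796) = 3.0000 + 0.62942 + 0.21904 + 0.78403 + 0.45795 = 5.0904.
⟨E⟩ = Σ Eᵢ gᵢe^(−Eᵢ/kT) / Z = (0·3.0000 + 0.500·0.62942 + 1.64·0.21904 + 1.76·0.78403 + 2.03·0.45795) / 5.0904 = 0.586 ×10⁻²¹ J.

0.586 ×10⁻²¹ J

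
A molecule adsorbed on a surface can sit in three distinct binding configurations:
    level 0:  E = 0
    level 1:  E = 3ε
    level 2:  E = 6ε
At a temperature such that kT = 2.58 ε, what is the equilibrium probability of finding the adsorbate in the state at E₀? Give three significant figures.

Eᵢ/kT = 0, 1.1628, 2.3256.
Z = Σ e^(−Eᵢ/kT) = e^(−0) + e^(−1.1628) + e^(−2.3256) = 1.0000 + 0.31261 + 0.097725 = 1.4103.
P₀ = e^(−E₀/kT) / Z = 1.0000/1.4103 = 0.709.

0.709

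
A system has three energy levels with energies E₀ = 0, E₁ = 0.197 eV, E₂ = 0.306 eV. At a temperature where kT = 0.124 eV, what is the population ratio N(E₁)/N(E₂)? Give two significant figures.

2.4

n₁/n₂ = exp[−(E₁−E₂)/kT] = exp(−(-0.109 eV)/(0.124 eV)) = exp(0.8790) = 2.4.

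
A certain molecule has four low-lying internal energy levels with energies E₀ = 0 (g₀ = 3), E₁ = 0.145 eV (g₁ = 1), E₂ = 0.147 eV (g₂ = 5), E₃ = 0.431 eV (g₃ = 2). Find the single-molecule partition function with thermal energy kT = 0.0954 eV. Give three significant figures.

Eᵢ/kT = 0, 1.5199, 1.5409, 4.5178.
Z = Σ gᵢe^(−Eᵢ/kT) = 3·e^(−0) + 1·e^(−1.5199) + 5·e^(−1.5409) + 2·e^(−4.5178) = 3.0000 + 0.21873 + 1.0709 + 0.021826 = 4.3115.

Z = 4.31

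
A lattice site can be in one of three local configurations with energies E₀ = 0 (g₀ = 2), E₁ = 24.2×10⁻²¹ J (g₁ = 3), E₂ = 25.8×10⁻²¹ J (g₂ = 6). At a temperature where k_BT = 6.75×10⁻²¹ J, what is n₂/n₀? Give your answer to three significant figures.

n₂/n₀ = (g₂/g₀) exp[−(E₂−E₀)/kT] = (6/2) × exp(−(25.8 ×10⁻²¹ J)/(6.75 ×10⁻²¹ J)) = (6/2) × exp(-3.8222) = 0.0656.

0.0656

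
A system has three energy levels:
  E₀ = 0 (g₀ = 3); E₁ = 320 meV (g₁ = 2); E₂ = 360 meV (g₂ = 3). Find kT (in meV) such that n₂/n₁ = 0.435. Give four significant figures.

n₂/n₁ = (g₂/g₁) exp[−(E₂−E₁)/kT] = 0.435.
⇒ (E₂−E₁)/kT = ln((3/2)/0.435) = ln(3.44828) = 1.23788.
kT = 40 meV / 1.23788 = 32.31 meV.

32.31 meV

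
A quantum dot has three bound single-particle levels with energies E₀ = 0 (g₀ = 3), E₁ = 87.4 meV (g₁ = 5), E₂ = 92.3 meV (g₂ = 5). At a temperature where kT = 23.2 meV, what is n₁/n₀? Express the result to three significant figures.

0.0385

n₁/n₀ = (g₁/g₀) exp[−(E₁−E₀)/kT] = (5/3) × exp(−(87.4 meV)/(23.2 meV)) = (5/3) × exp(-3.7672) = 0.0385.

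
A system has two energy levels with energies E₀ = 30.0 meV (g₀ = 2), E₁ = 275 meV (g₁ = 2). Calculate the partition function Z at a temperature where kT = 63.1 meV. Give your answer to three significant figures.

Z = 1.27

Eᵢ/kT = 0.47544, 4.3582.
Z = Σ gᵢe^(−Eᵢ/kT) = 2·e^(−0.47544) + 2·e^(−4.3582) = 1.2432 + 0.025603 = 1.2688.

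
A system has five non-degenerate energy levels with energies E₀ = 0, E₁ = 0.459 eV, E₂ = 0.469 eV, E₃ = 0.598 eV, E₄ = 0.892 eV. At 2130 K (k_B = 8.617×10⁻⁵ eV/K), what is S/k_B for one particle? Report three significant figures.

0.657

k_BT = 8.617×10⁻⁵ × 2130 K = 0.18354 eV.
Eᵢ/kT = 0, 2.5008, 2.5553, 3.2581, 4.8600.
Z = Σ e^(−Eᵢ/kT) = e^(−0) + e^(−2.5008) + e^(−2.5553) + e^(−3.2581) + e^(−4.8600) = 1.0000 + 0.082019 + 0.077669 + 0.038461 + 0.0077505 = 1.2059.
⟨E⟩ = Σ EᵢPᵢ = 0.086232 eV.
S/k_B = ln Z + ⟨E⟩/kT = ln(1.2059) + 0.086232/0.18354 = 0.18723 + 0.46983 = 0.657.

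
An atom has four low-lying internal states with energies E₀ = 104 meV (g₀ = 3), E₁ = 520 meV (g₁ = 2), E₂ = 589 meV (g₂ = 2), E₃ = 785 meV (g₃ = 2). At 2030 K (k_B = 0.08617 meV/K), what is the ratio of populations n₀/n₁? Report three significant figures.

k_BT = 0.08617 × 2030 K = 174.93 meV.
n₀/n₁ = (g₀/g₁) exp[−(E₀−E₁)/kT] = (3/2) × exp(−(-416 meV)/(174.93 meV)) = (3/2) × exp(2.3781) = 16.2.

16.2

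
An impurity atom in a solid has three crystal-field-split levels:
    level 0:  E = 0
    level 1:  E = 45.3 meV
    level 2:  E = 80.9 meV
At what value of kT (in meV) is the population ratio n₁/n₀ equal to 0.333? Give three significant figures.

n₁/n₀ = exp[−(E₁−E₀)/kT] = 0.333.
⇒ (E₁−E₀)/kT = ln(1/0.333) = ln(3.0030) = 1.0996.
kT = 45.3 meV / 1.0996 = 41.2 meV.

41.2 meV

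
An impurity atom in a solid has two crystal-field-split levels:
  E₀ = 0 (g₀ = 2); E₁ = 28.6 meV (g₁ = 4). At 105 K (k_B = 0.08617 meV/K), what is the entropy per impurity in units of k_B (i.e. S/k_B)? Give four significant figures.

k_BT = 0.08617 × 105 K = 9.04785 meV.
Eᵢ/kT = 0, 3.16097.
Z = Σ gᵢe^(−Eᵢ/kT) = 2·e^(−0) + 4·e^(−3.16097) = 2.00000 + 0.169538 = 2.16954.
⟨E⟩ = Σ EᵢPᵢ = 2.23494 meV.
S/k_B = ln Z + ⟨E⟩/kT = ln(2.16954) + 2.23494/9.04785 = 0.774515 + 0.247013 = 1.022.

1.022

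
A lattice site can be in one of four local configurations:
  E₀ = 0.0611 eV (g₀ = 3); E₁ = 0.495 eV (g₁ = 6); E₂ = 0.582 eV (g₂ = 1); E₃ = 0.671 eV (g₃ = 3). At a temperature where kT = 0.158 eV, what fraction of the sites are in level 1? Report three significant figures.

Eᵢ/kT = 0.38671, 3.1329, 3.6835, 4.2468.
Z = Σ gᵢe^(−Eᵢ/kT) = 3·e^(−0.38671) + 6·e^(−3.1329) + 1·e^(−3.6835) + 3·e^(−4.2468) = 2.0379 + 0.26155 + 0.025135 + 0.042930 = 2.3675.
P₁ = g₁ e^(−E₁/kT) / Z = 0.26155/2.3675 = 0.110.

0.110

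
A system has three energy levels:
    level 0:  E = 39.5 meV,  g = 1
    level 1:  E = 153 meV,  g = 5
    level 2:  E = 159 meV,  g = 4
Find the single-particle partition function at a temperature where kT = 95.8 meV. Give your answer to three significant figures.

Z = 2.44

Eᵢ/kT = 0.41232, 1.5971, 1.6597.
Z = Σ gᵢe^(−Eᵢ/kT) = 1·e^(−0.41232) + 5·e^(−1.5971) + 4·e^(−1.6597) = 0.66211 + 1.0124 + 0.76078 = 2.4353.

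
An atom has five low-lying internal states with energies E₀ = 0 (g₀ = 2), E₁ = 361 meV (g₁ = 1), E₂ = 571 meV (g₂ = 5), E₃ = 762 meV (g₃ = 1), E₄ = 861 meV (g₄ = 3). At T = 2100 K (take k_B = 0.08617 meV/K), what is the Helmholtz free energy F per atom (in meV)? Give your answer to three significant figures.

-158 meV

k_BT = 0.08617 × 2100 K = 180.96 meV.
Eᵢ/kT = 0, 1.9949, 3.1554, 4.2109, 4.7580.
Z = Σ gᵢe^(−Eᵢ/kT) = 2·e^(−0) + 1·e^(−1.9949) + 5·e^(−3.1554) + 1·e^(−4.2109) + 3·e^(−4.7580) = 2.0000 + 0.13603 + 0.21311 + 0.014833 + 0.025748 = 2.3897.
F = −kT ln Z = −180.96 × ln(2.3897) = −180.96 × 0.87117 = -158 meV.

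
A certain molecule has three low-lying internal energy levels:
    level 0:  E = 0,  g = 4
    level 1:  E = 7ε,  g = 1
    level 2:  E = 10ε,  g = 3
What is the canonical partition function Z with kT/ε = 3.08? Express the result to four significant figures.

Z = 4.220

Eᵢ/kT = 0, 2.27273, 3.24675.
Z = Σ gᵢe^(−Eᵢ/kT) = 4·e^(−0) + 1·e^(−2.27273) + 3·e^(−3.24675) = 4.00000 + 0.103031 + 0.116701 = 4.21973.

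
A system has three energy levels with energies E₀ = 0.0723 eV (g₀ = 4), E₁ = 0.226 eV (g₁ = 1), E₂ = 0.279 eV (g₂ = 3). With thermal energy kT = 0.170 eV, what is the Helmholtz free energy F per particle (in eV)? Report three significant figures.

Eᵢ/kT = 0.42529, 1.3294, 1.6412.
Z = Σ gᵢe^(−Eᵢ/kT) = 4·e^(−0.42529) + 1·e^(−1.3294) + 3·e^(−1.6412) = 2.6143 + 0.26464 + 0.58124 = 3.4602.
F = −kT ln Z = −0.170 × ln(3.4602) = −0.170 × 1.2413 = -0.211 eV.

-0.211 eV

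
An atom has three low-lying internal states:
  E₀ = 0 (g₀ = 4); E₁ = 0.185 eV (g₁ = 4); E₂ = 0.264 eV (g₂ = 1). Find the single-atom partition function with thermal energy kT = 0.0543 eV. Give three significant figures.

Eᵢ/kT = 0, 3.4070, 4.8619.
Z = Σ gᵢe^(−Eᵢ/kT) = 4·e^(−0) + 4·e^(−3.4070) + 1·e^(−4.8619) = 4.0000 + 0.13256 + 0.0077358 = 4.1403.

Z = 4.14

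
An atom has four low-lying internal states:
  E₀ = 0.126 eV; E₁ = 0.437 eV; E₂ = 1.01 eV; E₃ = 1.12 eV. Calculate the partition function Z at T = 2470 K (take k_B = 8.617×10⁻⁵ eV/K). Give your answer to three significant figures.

Z = 0.695

k_BT = 8.617×10⁻⁵ × 2470 K = 0.21284 eV.
Eᵢ/kT = 0.59199, 2.0532, 4.7453, 5.2622.
Z = Σ e^(−Eᵢ/kT) = e^(−0.59199) + e^(−2.0532) + e^(−4.7453) + e^(−5.2622) = 0.55323 + 0.12832 + 0.0086925 + 0.0051839 = 0.69543.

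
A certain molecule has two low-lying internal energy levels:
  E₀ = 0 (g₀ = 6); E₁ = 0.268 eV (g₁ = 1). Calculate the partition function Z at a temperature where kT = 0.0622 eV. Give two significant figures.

Z = 6.0

Eᵢ/kT = 0, 4.309.
Z = Σ gᵢe^(−Eᵢ/kT) = 6·e^(−0) + 1·e^(−4.309) = 6.000 + 0.01345 = 6.013.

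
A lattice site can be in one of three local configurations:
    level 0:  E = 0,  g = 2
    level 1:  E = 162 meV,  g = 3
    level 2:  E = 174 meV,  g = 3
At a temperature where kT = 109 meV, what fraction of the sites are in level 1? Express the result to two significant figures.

Eᵢ/kT = 0, 1.486, 1.596.
Z = Σ gᵢe^(−Eᵢ/kT) = 2·e^(−0) + 3·e^(−1.486) + 3·e^(−1.596) = 2.000 + 0.6788 + 0.6081 = 3.287.
P₁ = g₁ e^(−E₁/kT) / Z = 0.6788/3.287 = 0.21.

0.21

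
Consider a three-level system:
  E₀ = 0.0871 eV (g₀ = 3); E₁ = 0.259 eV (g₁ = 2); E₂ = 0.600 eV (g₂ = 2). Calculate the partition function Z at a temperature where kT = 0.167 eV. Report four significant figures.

Z = 2.260

Eᵢ/kT = 0.521557, 1.55090, 3.59281.
Z = Σ gᵢe^(−Eᵢ/kT) = 3·e^(−0.521557) + 2·e^(−1.55090) + 2·e^(−3.59281) = 1.78079 + 0.424114 + 0.0550418 = 2.25995.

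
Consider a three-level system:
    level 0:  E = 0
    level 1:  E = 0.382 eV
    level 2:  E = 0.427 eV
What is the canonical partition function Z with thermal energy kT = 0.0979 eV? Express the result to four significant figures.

Eᵢ/kT = 0, 3.90194, 4.36159.
Z = Σ e^(−Eᵢ/kT) = e^(−0) + e^(−3.90194) + e^(−4.36159) = 1.00000 + 0.0202027 + 0.0127581 = 1.03296.

Z = 1.033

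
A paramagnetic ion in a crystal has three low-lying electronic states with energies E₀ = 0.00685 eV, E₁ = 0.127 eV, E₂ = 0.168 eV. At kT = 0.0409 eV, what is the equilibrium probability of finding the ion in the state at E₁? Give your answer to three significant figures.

0.0494

Eᵢ/kT = 0.16748, 3.1051, 4.1076.
Z = Σ e^(−Eᵢ/kT) = e^(−0.16748) + e^(−3.1051) + e^(−4.1076) = 0.84579 + 0.044820 + 0.016447 = 0.90706.
P₁ = e^(−E₁/kT) / Z = 0.044820/0.90706 = 0.0494.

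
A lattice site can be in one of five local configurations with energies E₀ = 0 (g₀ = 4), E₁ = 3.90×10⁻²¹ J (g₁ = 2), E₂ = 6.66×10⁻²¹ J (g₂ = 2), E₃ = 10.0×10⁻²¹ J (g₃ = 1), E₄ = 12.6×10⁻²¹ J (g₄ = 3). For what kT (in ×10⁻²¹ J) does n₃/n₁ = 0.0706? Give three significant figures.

3.12 ×10⁻²¹ J

n₃/n₁ = (g₃/g₁) exp[−(E₃−E₁)/kT] = 0.0706.
⇒ (E₃−E₁)/kT = ln((1/2)/0.0706) = ln(7.0822) = 1.9576.
kT = 6.10 ×10⁻²¹ J / 1.9576 = 3.12 ×10⁻²¹ J.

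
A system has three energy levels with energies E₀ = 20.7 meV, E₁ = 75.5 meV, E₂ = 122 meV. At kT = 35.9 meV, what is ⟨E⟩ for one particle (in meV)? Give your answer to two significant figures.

35 meV

Eᵢ/kT = 0.5766, 2.103, 3.398.
Z = Σ e^(−Eᵢ/kT) = e^(−0.5766) + e^(−2.103) + e^(−3.398) = 0.5618 + 0.1221 + 0.03344 = 0.7173.
⟨E⟩ = Σ Eᵢ e^(−Eᵢ/kT) / Z = (20.7·0.5618 + 75.5·0.1221 + 122·0.03344) / 0.7173 = 35 meV.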